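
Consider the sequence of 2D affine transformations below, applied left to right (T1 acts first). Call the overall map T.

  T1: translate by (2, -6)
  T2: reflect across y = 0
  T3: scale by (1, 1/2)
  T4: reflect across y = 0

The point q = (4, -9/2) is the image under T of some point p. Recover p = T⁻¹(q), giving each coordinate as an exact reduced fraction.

T1 = [1 0 2; 0 1 -6; 0 0 1]
T2·T1 = [1 0 2; 0 -1 6; 0 0 1]
T3·…·T1 = [1 0 2; 0 -1/2 3; 0 0 1]
T4·…·T1 = [1 0 2; 0 1/2 -3; 0 0 1]
det M = 1/2; M⁻¹ = [1 0 -2; 0 2 6; 0 0 1]
M⁻¹ · (4, -9/2)ᵀ = (2, -3)ᵀ

p = (2, -3)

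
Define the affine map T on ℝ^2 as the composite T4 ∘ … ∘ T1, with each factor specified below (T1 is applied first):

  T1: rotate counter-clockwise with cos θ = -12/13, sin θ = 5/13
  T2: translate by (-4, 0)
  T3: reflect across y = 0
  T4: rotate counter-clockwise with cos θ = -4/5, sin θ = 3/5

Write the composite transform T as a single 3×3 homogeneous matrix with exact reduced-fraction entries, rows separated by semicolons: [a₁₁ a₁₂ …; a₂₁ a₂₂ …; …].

T1 = [-12/13 -5/13 0; 5/13 -12/13 0; 0 0 1]
T2·T1 = [-12/13 -5/13 -4; 5/13 -12/13 0; 0 0 1]
T3·…·T1 = [-12/13 -5/13 -4; -5/13 12/13 0; 0 0 1]
T4·…·T1 = [63/65 -16/65 16/5; -16/65 -63/65 -12/5; 0 0 1]

T = [63/65 -16/65 16/5; -16/65 -63/65 -12/5; 0 0 1]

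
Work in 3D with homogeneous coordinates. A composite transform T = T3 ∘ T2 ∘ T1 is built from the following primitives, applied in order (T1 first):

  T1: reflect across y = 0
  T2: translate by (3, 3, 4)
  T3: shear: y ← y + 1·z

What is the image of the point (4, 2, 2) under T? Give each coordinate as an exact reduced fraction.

T(p) = (7, 7, 6)

T1 reflect across y = 0: (4, 2, 2) → (4, -2, 2)
T2 translate by (3, 3, 4): (4, -2, 2) → (7, 1, 6)
T3 shear: y ← y + 1·z: (7, 1, 6) → (7, 7, 6)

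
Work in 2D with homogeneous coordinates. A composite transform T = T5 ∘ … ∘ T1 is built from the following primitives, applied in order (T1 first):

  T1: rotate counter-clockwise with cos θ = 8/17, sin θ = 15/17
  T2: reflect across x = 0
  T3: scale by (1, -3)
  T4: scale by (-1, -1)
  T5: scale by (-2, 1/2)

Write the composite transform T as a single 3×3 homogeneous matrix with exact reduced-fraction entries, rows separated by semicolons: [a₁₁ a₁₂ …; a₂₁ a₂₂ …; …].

T = [-16/17 30/17 0; 45/34 12/17 0; 0 0 1]

T1 = [8/17 -15/17 0; 15/17 8/17 0; 0 0 1]
T2·T1 = [-8/17 15/17 0; 15/17 8/17 0; 0 0 1]
T3·…·T1 = [-8/17 15/17 0; -45/17 -24/17 0; 0 0 1]
T4·…·T1 = [8/17 -15/17 0; 45/17 24/17 0; 0 0 1]
T5·…·T1 = [-16/17 30/17 0; 45/34 12/17 0; 0 0 1]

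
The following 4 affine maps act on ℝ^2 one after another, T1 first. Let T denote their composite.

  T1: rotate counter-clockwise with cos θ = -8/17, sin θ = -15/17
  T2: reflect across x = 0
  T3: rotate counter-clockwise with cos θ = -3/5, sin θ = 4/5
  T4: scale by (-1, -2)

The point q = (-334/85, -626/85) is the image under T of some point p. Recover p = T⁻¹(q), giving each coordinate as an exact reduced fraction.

T1 = [-8/17 15/17 0; -15/17 -8/17 0; 0 0 1]
T2·T1 = [8/17 -15/17 0; -15/17 -8/17 0; 0 0 1]
T3·…·T1 = [36/85 77/85 0; 77/85 -36/85 0; 0 0 1]
T4·…·T1 = [-36/85 -77/85 0; -154/85 72/85 0; 0 0 1]
det M = -2; M⁻¹ = [-36/85 -77/170 0; -77/85 18/85 0; 0 0 1]
M⁻¹ · (-334/85, -626/85)ᵀ = (5, 2)ᵀ

p = (5, 2)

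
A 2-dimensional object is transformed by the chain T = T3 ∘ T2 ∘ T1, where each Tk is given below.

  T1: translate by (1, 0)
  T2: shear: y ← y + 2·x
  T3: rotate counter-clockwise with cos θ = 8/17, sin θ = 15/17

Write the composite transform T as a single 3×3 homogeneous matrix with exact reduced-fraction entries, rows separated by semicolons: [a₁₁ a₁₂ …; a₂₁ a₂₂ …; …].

T = [-22/17 -15/17 -22/17; 31/17 8/17 31/17; 0 0 1]

T1 = [1 0 1; 0 1 0; 0 0 1]
T2·T1 = [1 0 1; 2 1 2; 0 0 1]
T3·…·T1 = [-22/17 -15/17 -22/17; 31/17 8/17 31/17; 0 0 1]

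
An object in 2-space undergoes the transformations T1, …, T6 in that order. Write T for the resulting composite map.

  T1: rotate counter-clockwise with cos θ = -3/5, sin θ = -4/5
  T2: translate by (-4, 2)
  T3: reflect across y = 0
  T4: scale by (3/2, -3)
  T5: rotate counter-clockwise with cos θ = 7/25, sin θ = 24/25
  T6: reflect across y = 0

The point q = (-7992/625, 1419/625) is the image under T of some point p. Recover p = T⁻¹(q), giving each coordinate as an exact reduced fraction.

p = (-8/5, -1)

T1 = [-3/5 4/5 0; -4/5 -3/5 0; 0 0 1]
T2·T1 = [-3/5 4/5 -4; -4/5 -3/5 2; 0 0 1]
T3·…·T1 = [-3/5 4/5 -4; 4/5 3/5 -2; 0 0 1]
T4·…·T1 = [-9/10 6/5 -6; -12/5 -9/5 6; 0 0 1]
T5·…·T1 = [513/250 258/125 -186/25; -192/125 81/125 -102/25; 0 0 1]
T6·…·T1 = [513/250 258/125 -186/25; 192/125 -81/125 102/25; 0 0 1]
det M = -9/2; M⁻¹ = [18/125 172/375 -4/5; 128/375 -57/125 22/5; 0 0 1]
M⁻¹ · (-7992/625, 1419/625)ᵀ = (-8/5, -1)ᵀ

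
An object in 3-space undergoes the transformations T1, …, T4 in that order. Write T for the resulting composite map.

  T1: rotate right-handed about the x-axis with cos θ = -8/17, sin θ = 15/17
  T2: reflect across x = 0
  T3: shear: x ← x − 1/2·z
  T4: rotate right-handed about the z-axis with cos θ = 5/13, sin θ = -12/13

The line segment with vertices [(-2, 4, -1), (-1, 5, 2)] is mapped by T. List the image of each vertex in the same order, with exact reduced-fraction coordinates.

image vertices: (-12/13, -5/13, 4), (-1805/442, -200/221, 59/17)

T1 rotate right-handed about the x-axis with cos θ = -8/17, sin θ = 15/17: (-2, 4, -1) → (-2, -1, 4); (-1, 5, 2) → (-1, -70/17, 59/17)
T2 reflect across x = 0: (-2, -1, 4) → (2, -1, 4); (-1, -70/17, 59/17) → (1, -70/17, 59/17)
T3 shear: x ← x − 1/2·z: (2, -1, 4) → (0, -1, 4); (1, -70/17, 59/17) → (-25/34, -70/17, 59/17)
T4 rotate right-handed about the z-axis with cos θ = 5/13, sin θ = -12/13: (0, -1, 4) → (-12/13, -5/13, 4); (-25/34, -70/17, 59/17) → (-1805/442, -200/221, 59/17)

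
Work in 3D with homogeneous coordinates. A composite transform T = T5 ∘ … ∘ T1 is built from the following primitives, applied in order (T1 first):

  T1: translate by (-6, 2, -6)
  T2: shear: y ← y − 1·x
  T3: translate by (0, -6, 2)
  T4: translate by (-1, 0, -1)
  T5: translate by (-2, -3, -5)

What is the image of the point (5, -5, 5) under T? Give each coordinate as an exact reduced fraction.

T(p) = (-4, -11, -5)

T1 translate by (-6, 2, -6): (5, -5, 5) → (-1, -3, -1)
T2 shear: y ← y − 1·x: (-1, -3, -1) → (-1, -2, -1)
T3 translate by (0, -6, 2): (-1, -2, -1) → (-1, -8, 1)
T4 translate by (-1, 0, -1): (-1, -8, 1) → (-2, -8, 0)
T5 translate by (-2, -3, -5): (-2, -8, 0) → (-4, -11, -5)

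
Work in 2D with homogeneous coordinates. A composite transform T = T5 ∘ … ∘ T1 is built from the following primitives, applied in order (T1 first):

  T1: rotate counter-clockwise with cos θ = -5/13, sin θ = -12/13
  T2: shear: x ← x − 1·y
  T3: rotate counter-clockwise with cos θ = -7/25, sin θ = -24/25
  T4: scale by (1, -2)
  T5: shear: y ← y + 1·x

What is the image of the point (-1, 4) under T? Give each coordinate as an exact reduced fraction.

T(p) = (-619/325, 169/25)

T1 rotate counter-clockwise with cos θ = -5/13, sin θ = -12/13: (-1, 4) → (53/13, -8/13)
T2 shear: x ← x − 1·y: (53/13, -8/13) → (61/13, -8/13)
T3 rotate counter-clockwise with cos θ = -7/25, sin θ = -24/25: (61/13, -8/13) → (-619/325, -1408/325)
T4 scale by (1, -2): (-619/325, -1408/325) → (-619/325, 2816/325)
T5 shear: y ← y + 1·x: (-619/325, 2816/325) → (-619/325, 169/25)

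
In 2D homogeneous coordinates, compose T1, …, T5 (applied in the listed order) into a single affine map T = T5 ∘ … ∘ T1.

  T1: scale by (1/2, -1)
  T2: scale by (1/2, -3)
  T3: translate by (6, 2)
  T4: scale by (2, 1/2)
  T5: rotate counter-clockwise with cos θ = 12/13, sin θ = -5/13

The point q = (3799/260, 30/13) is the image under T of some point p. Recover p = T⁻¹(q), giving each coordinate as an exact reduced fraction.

p = (6/5, 9/2)

T1 = [1/2 0 0; 0 -1 0; 0 0 1]
T2·T1 = [1/4 0 0; 0 3 0; 0 0 1]
T3·…·T1 = [1/4 0 6; 0 3 2; 0 0 1]
T4·…·T1 = [1/2 0 12; 0 3/2 1; 0 0 1]
T5·…·T1 = [6/13 15/26 149/13; -5/26 18/13 -48/13; 0 0 1]
det M = 3/4; M⁻¹ = [24/13 -10/13 -24; 10/39 8/13 -2/3; 0 0 1]
M⁻¹ · (3799/260, 30/13)ᵀ = (6/5, 9/2)ᵀ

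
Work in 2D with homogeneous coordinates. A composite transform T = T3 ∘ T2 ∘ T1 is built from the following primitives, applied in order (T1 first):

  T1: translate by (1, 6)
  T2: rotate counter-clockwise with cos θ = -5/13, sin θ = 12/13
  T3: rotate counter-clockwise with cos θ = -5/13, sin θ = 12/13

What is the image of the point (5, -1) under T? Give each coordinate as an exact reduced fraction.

T(p) = (-114/169, -1315/169)

T1 translate by (1, 6): (5, -1) → (6, 5)
T2 rotate counter-clockwise with cos θ = -5/13, sin θ = 12/13: (6, 5) → (-90/13, 47/13)
T3 rotate counter-clockwise with cos θ = -5/13, sin θ = 12/13: (-90/13, 47/13) → (-114/169, -1315/169)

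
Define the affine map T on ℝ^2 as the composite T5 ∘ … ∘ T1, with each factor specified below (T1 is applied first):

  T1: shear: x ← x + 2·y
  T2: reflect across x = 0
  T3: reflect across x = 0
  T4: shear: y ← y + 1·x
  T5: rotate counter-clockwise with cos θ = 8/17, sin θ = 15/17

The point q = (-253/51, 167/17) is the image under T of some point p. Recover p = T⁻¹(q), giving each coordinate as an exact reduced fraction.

T1 = [1 2 0; 0 1 0; 0 0 1]
T2·T1 = [-1 -2 0; 0 1 0; 0 0 1]
T3·…·T1 = [1 2 0; 0 1 0; 0 0 1]
T4·…·T1 = [1 2 0; 1 3 0; 0 0 1]
T5·…·T1 = [-7/17 -29/17 0; 23/17 54/17 0; 0 0 1]
det M = 1; M⁻¹ = [54/17 29/17 0; -23/17 -7/17 0; 0 0 1]
M⁻¹ · (-253/51, 167/17)ᵀ = (1, 8/3)ᵀ

p = (1, 8/3)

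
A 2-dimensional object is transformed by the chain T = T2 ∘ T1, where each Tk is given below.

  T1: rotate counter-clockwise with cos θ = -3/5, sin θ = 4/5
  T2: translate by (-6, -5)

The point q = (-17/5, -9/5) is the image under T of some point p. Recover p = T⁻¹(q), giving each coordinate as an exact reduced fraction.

p = (1, -4)

T1 = [-3/5 -4/5 0; 4/5 -3/5 0; 0 0 1]
T2·T1 = [-3/5 -4/5 -6; 4/5 -3/5 -5; 0 0 1]
det M = 1; M⁻¹ = [-3/5 4/5 2/5; -4/5 -3/5 -39/5; 0 0 1]
M⁻¹ · (-17/5, -9/5)ᵀ = (1, -4)ᵀ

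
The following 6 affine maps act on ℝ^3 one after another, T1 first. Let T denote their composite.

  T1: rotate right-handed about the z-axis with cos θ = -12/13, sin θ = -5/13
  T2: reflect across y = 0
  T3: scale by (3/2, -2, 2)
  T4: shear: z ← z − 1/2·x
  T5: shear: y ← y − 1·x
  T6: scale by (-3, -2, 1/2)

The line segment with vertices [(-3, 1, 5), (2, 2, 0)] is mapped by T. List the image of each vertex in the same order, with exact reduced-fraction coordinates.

image vertices: (-369/26, 111/13, 397/104), (63/13, 94/13, 21/52)

T1 rotate right-handed about the z-axis with cos θ = -12/13, sin θ = -5/13: (-3, 1, 5) → (41/13, 3/13, 5); (2, 2, 0) → (-14/13, -34/13, 0)
T2 reflect across y = 0: (41/13, 3/13, 5) → (41/13, -3/13, 5); (-14/13, -34/13, 0) → (-14/13, 34/13, 0)
T3 scale by (3/2, -2, 2): (41/13, -3/13, 5) → (123/26, 6/13, 10); (-14/13, 34/13, 0) → (-21/13, -68/13, 0)
T4 shear: z ← z − 1/2·x: (123/26, 6/13, 10) → (123/26, 6/13, 397/52); (-21/13, -68/13, 0) → (-21/13, -68/13, 21/26)
T5 shear: y ← y − 1·x: (123/26, 6/13, 397/52) → (123/26, -111/26, 397/52); (-21/13, -68/13, 21/26) → (-21/13, -47/13, 21/26)
T6 scale by (-3, -2, 1/2): (123/26, -111/26, 397/52) → (-369/26, 111/13, 397/104); (-21/13, -47/13, 21/26) → (63/13, 94/13, 21/52)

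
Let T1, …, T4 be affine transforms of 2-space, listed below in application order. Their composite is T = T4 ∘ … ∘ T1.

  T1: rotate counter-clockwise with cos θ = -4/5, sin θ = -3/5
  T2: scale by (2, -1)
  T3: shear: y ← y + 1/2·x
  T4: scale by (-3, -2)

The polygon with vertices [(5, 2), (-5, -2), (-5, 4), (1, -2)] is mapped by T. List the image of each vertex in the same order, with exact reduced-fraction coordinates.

T1 rotate counter-clockwise with cos θ = -4/5, sin θ = -3/5: (5, 2) → (-14/5, -23/5); (-5, -2) → (14/5, 23/5); (-5, 4) → (32/5, -1/5); (1, -2) → (-2, 1)
T2 scale by (2, -1): (-14/5, -23/5) → (-28/5, 23/5); (14/5, 23/5) → (28/5, -23/5); (32/5, -1/5) → (64/5, 1/5); (-2, 1) → (-4, -1)
T3 shear: y ← y + 1/2·x: (-28/5, 23/5) → (-28/5, 9/5); (28/5, -23/5) → (28/5, -9/5); (64/5, 1/5) → (64/5, 33/5); (-4, -1) → (-4, -3)
T4 scale by (-3, -2): (-28/5, 9/5) → (84/5, -18/5); (28/5, -9/5) → (-84/5, 18/5); (64/5, 33/5) → (-192/5, -66/5); (-4, -3) → (12, 6)

image vertices: (84/5, -18/5), (-84/5, 18/5), (-192/5, -66/5), (12, 6)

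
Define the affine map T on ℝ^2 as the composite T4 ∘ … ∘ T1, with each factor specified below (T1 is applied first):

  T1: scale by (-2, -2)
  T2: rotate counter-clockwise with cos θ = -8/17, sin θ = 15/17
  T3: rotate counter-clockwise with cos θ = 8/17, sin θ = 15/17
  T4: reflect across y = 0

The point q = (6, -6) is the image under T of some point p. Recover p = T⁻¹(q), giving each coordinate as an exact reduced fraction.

T1 = [-2 0 0; 0 -2 0; 0 0 1]
T2·T1 = [16/17 30/17 0; -30/17 16/17 0; 0 0 1]
T3·…·T1 = [2 0 0; 0 2 0; 0 0 1]
T4·…·T1 = [2 0 0; 0 -2 0; 0 0 1]
det M = -4; M⁻¹ = [1/2 0 0; 0 -1/2 0; 0 0 1]
M⁻¹ · (6, -6)ᵀ = (3, 3)ᵀ

p = (3, 3)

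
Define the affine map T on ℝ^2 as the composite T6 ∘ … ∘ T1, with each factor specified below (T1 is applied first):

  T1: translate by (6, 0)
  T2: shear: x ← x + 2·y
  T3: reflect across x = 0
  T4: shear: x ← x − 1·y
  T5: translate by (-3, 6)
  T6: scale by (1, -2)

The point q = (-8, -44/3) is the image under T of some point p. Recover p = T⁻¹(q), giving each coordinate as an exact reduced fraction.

T1 = [1 0 6; 0 1 0; 0 0 1]
T2·T1 = [1 2 6; 0 1 0; 0 0 1]
T3·…·T1 = [-1 -2 -6; 0 1 0; 0 0 1]
T4·…·T1 = [-1 -3 -6; 0 1 0; 0 0 1]
T5·…·T1 = [-1 -3 -9; 0 1 6; 0 0 1]
T6·…·T1 = [-1 -3 -9; 0 -2 -12; 0 0 1]
det M = 2; M⁻¹ = [-1 3/2 9; 0 -1/2 -6; 0 0 1]
M⁻¹ · (-8, -44/3)ᵀ = (-5, 4/3)ᵀ

p = (-5, 4/3)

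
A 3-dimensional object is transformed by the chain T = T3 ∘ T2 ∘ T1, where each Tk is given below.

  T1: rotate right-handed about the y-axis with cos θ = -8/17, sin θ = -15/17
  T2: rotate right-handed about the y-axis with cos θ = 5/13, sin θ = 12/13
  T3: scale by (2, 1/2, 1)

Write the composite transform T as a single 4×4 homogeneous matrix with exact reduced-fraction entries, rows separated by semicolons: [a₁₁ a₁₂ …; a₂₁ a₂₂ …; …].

T1 = [-8/17 0 -15/17 0; 0 1 0 0; 15/17 0 -8/17 0; 0 0 0 1]
T2·T1 = [140/221 0 -171/221 0; 0 1 0 0; 171/221 0 140/221 0; 0 0 0 1]
T3·…·T1 = [280/221 0 -342/221 0; 0 1/2 0 0; 171/221 0 140/221 0; 0 0 0 1]

T = [280/221 0 -342/221 0; 0 1/2 0 0; 171/221 0 140/221 0; 0 0 0 1]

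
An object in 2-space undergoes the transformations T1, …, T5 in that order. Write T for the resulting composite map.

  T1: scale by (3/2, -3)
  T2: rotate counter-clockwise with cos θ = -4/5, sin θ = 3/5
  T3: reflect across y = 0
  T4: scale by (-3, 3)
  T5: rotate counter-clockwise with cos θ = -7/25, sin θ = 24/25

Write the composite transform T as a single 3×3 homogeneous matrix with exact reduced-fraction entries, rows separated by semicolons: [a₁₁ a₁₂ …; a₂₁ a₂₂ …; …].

T = [198/125 1053/125 0; 1053/250 -396/125 0; 0 0 1]

T1 = [3/2 0 0; 0 -3 0; 0 0 1]
T2·T1 = [-6/5 9/5 0; 9/10 12/5 0; 0 0 1]
T3·…·T1 = [-6/5 9/5 0; -9/10 -12/5 0; 0 0 1]
T4·…·T1 = [18/5 -27/5 0; -27/10 -36/5 0; 0 0 1]
T5·…·T1 = [198/125 1053/125 0; 1053/250 -396/125 0; 0 0 1]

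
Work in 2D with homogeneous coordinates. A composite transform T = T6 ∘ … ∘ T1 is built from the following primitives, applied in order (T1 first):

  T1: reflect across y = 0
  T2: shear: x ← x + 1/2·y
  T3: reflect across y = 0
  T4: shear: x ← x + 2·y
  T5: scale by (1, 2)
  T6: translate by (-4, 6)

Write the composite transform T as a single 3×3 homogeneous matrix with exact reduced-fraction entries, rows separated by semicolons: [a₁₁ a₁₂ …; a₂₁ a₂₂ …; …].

T = [1 3/2 -4; 0 2 6; 0 0 1]

T1 = [1 0 0; 0 -1 0; 0 0 1]
T2·T1 = [1 -1/2 0; 0 -1 0; 0 0 1]
T3·…·T1 = [1 -1/2 0; 0 1 0; 0 0 1]
T4·…·T1 = [1 3/2 0; 0 1 0; 0 0 1]
T5·…·T1 = [1 3/2 0; 0 2 0; 0 0 1]
T6·…·T1 = [1 3/2 -4; 0 2 6; 0 0 1]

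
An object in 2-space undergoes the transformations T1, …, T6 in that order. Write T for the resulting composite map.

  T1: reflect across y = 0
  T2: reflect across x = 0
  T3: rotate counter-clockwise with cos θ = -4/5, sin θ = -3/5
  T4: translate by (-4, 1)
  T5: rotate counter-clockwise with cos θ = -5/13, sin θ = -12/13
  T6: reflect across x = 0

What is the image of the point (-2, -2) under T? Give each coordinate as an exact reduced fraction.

T1 reflect across y = 0: (-2, -2) → (-2, 2)
T2 reflect across x = 0: (-2, 2) → (2, 2)
T3 rotate counter-clockwise with cos θ = -4/5, sin θ = -3/5: (2, 2) → (-2/5, -14/5)
T4 translate by (-4, 1): (-2/5, -14/5) → (-22/5, -9/5)
T5 rotate counter-clockwise with cos θ = -5/13, sin θ = -12/13: (-22/5, -9/5) → (2/65, 309/65)
T6 reflect across x = 0: (2/65, 309/65) → (-2/65, 309/65)

T(p) = (-2/65, 309/65)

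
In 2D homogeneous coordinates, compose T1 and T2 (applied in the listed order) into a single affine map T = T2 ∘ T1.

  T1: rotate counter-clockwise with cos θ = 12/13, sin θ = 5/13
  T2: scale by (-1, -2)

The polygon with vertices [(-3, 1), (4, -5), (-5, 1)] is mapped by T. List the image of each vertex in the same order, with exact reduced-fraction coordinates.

image vertices: (41/13, 6/13), (-73/13, 80/13), (5, 2)

T1 rotate counter-clockwise with cos θ = 12/13, sin θ = 5/13: (-3, 1) → (-41/13, -3/13); (4, -5) → (73/13, -40/13); (-5, 1) → (-5, -1)
T2 scale by (-1, -2): (-41/13, -3/13) → (41/13, 6/13); (73/13, -40/13) → (-73/13, 80/13); (-5, -1) → (5, 2)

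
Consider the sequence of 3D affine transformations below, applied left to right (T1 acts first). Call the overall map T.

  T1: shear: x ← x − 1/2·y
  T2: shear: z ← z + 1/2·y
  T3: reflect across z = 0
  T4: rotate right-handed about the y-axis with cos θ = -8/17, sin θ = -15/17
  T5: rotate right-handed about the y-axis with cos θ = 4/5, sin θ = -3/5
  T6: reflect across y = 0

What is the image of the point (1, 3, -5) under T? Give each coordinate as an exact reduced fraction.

T(p) = (-35/34, -3, -115/34)

T1 shear: x ← x − 1/2·y: (1, 3, -5) → (-1/2, 3, -5)
T2 shear: z ← z + 1/2·y: (-1/2, 3, -5) → (-1/2, 3, -7/2)
T3 reflect across z = 0: (-1/2, 3, -7/2) → (-1/2, 3, 7/2)
T4 rotate right-handed about the y-axis with cos θ = -8/17, sin θ = -15/17: (-1/2, 3, 7/2) → (-97/34, 3, -71/34)
T5 rotate right-handed about the y-axis with cos θ = 4/5, sin θ = -3/5: (-97/34, 3, -71/34) → (-35/34, 3, -115/34)
T6 reflect across y = 0: (-35/34, 3, -115/34) → (-35/34, -3, -115/34)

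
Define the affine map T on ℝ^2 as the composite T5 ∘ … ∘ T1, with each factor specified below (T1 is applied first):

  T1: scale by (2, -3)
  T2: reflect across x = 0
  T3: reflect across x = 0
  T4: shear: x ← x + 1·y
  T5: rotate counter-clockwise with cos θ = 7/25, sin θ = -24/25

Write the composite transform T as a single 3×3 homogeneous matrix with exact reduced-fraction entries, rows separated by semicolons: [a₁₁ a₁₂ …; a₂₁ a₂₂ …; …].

T = [14/25 -93/25 0; -48/25 51/25 0; 0 0 1]

T1 = [2 0 0; 0 -3 0; 0 0 1]
T2·T1 = [-2 0 0; 0 -3 0; 0 0 1]
T3·…·T1 = [2 0 0; 0 -3 0; 0 0 1]
T4·…·T1 = [2 -3 0; 0 -3 0; 0 0 1]
T5·…·T1 = [14/25 -93/25 0; -48/25 51/25 0; 0 0 1]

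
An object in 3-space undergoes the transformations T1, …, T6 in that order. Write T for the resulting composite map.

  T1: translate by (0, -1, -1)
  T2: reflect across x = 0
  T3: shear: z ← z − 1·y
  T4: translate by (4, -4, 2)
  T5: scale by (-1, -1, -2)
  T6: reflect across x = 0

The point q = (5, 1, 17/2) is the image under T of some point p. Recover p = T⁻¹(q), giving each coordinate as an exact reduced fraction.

T1 = [1 0 0 0; 0 1 0 -1; 0 0 1 -1; 0 0 0 1]
T2·T1 = [-1 0 0 0; 0 1 0 -1; 0 0 1 -1; 0 0 0 1]
T3·…·T1 = [-1 0 0 0; 0 1 0 -1; 0 -1 1 0; 0 0 0 1]
T4·…·T1 = [-1 0 0 4; 0 1 0 -5; 0 -1 1 2; 0 0 0 1]
T5·…·T1 = [1 0 0 -4; 0 -1 0 5; 0 2 -2 -4; 0 0 0 1]
T6·…·T1 = [-1 0 0 4; 0 -1 0 5; 0 2 -2 -4; 0 0 0 1]
det M = -2; M⁻¹ = [-1 0 0 4; 0 -1 0 5; 0 -1 -1/2 3; 0 0 0 1]
M⁻¹ · (5, 1, 17/2)ᵀ = (-1, 4, -9/4)ᵀ

p = (-1, 4, -9/4)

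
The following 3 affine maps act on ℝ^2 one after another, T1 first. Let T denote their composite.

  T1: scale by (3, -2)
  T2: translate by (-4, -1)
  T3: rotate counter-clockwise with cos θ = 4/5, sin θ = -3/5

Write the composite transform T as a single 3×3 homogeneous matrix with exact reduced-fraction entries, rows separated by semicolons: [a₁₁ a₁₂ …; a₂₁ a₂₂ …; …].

T1 = [3 0 0; 0 -2 0; 0 0 1]
T2·T1 = [3 0 -4; 0 -2 -1; 0 0 1]
T3·…·T1 = [12/5 -6/5 -19/5; -9/5 -8/5 8/5; 0 0 1]

T = [12/5 -6/5 -19/5; -9/5 -8/5 8/5; 0 0 1]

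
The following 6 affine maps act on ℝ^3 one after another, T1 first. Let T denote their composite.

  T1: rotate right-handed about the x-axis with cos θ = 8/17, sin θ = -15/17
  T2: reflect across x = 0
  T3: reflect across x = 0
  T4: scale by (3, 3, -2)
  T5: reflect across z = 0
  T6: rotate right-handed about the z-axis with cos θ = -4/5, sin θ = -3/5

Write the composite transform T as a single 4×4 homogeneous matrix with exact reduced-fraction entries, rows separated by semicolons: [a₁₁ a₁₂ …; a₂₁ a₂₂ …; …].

T = [-12/5 72/85 27/17 0; -9/5 -96/85 -36/17 0; 0 -30/17 16/17 0; 0 0 0 1]

T1 = [1 0 0 0; 0 8/17 15/17 0; 0 -15/17 8/17 0; 0 0 0 1]
T2·T1 = [-1 0 0 0; 0 8/17 15/17 0; 0 -15/17 8/17 0; 0 0 0 1]
T3·…·T1 = [1 0 0 0; 0 8/17 15/17 0; 0 -15/17 8/17 0; 0 0 0 1]
T4·…·T1 = [3 0 0 0; 0 24/17 45/17 0; 0 30/17 -16/17 0; 0 0 0 1]
T5·…·T1 = [3 0 0 0; 0 24/17 45/17 0; 0 -30/17 16/17 0; 0 0 0 1]
T6·…·T1 = [-12/5 72/85 27/17 0; -9/5 -96/85 -36/17 0; 0 -30/17 16/17 0; 0 0 0 1]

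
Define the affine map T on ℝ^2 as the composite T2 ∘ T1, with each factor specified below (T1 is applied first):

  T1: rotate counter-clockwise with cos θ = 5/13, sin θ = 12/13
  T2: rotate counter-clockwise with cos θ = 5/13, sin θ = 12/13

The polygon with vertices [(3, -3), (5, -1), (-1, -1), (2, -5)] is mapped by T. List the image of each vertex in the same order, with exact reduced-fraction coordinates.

T1 rotate counter-clockwise with cos θ = 5/13, sin θ = 12/13: (3, -3) → (51/13, 21/13); (5, -1) → (37/13, 55/13); (-1, -1) → (7/13, -17/13); (2, -5) → (70/13, -1/13)
T2 rotate counter-clockwise with cos θ = 5/13, sin θ = 12/13: (51/13, 21/13) → (3/169, 717/169); (37/13, 55/13) → (-475/169, 719/169); (7/13, -17/13) → (239/169, -1/169); (70/13, -1/13) → (362/169, 835/169)

image vertices: (3/169, 717/169), (-475/169, 719/169), (239/169, -1/169), (362/169, 835/169)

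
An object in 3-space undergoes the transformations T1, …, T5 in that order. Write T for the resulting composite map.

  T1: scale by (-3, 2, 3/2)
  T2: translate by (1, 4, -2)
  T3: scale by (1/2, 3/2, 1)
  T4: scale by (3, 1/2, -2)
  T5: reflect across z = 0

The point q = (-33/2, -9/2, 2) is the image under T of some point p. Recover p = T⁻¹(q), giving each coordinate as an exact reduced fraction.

p = (4, -5, 2)

T1 = [-3 0 0 0; 0 2 0 0; 0 0 3/2 0; 0 0 0 1]
T2·T1 = [-3 0 0 1; 0 2 0 4; 0 0 3/2 -2; 0 0 0 1]
T3·…·T1 = [-3/2 0 0 1/2; 0 3 0 6; 0 0 3/2 -2; 0 0 0 1]
T4·…·T1 = [-9/2 0 0 3/2; 0 3/2 0 3; 0 0 -3 4; 0 0 0 1]
T5·…·T1 = [-9/2 0 0 3/2; 0 3/2 0 3; 0 0 3 -4; 0 0 0 1]
det M = -81/4; M⁻¹ = [-2/9 0 0 1/3; 0 2/3 0 -2; 0 0 1/3 4/3; 0 0 0 1]
M⁻¹ · (-33/2, -9/2, 2)ᵀ = (4, -5, 2)ᵀ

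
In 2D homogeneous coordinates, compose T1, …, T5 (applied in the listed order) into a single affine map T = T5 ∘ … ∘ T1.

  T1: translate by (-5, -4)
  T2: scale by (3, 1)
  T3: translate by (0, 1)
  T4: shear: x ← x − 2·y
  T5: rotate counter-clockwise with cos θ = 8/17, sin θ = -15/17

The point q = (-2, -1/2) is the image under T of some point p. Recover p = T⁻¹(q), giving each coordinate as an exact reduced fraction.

T1 = [1 0 -5; 0 1 -4; 0 0 1]
T2·T1 = [3 0 -15; 0 1 -4; 0 0 1]
T3·…·T1 = [3 0 -15; 0 1 -3; 0 0 1]
T4·…·T1 = [3 -2 -9; 0 1 -3; 0 0 1]
T5·…·T1 = [24/17 -1/17 -117/17; -45/17 38/17 111/17; 0 0 1]
det M = 3; M⁻¹ = [38/51 1/51 5; 15/17 8/17 3; 0 0 1]
M⁻¹ · (-2, -1/2)ᵀ = (7/2, 1)ᵀ

p = (7/2, 1)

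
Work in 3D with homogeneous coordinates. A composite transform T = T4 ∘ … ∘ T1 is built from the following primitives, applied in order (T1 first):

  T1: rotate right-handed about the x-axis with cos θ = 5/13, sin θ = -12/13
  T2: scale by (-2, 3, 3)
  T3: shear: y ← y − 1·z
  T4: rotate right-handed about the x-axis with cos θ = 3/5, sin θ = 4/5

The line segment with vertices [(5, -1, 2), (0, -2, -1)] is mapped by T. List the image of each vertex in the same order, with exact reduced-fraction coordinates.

image vertices: (-10, -291/65, 162/65), (0, -597/65, -321/65)

T1 rotate right-handed about the x-axis with cos θ = 5/13, sin θ = -12/13: (5, -1, 2) → (5, 19/13, 22/13); (0, -2, -1) → (0, -22/13, 19/13)
T2 scale by (-2, 3, 3): (5, 19/13, 22/13) → (-10, 57/13, 66/13); (0, -22/13, 19/13) → (0, -66/13, 57/13)
T3 shear: y ← y − 1·z: (-10, 57/13, 66/13) → (-10, -9/13, 66/13); (0, -66/13, 57/13) → (0, -123/13, 57/13)
T4 rotate right-handed about the x-axis with cos θ = 3/5, sin θ = 4/5: (-10, -9/13, 66/13) → (-10, -291/65, 162/65); (0, -123/13, 57/13) → (0, -597/65, -321/65)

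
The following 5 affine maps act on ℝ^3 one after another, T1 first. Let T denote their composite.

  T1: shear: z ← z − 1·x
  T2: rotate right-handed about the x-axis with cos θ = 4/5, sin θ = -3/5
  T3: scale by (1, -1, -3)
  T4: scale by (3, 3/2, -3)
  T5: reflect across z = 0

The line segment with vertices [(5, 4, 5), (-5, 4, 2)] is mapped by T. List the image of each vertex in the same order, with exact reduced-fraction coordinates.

image vertices: (15, -24/5, 108/5), (-15, -111/10, -144/5)

T1 shear: z ← z − 1·x: (5, 4, 5) → (5, 4, 0); (-5, 4, 2) → (-5, 4, 7)
T2 rotate right-handed about the x-axis with cos θ = 4/5, sin θ = -3/5: (5, 4, 0) → (5, 16/5, -12/5); (-5, 4, 7) → (-5, 37/5, 16/5)
T3 scale by (1, -1, -3): (5, 16/5, -12/5) → (5, -16/5, 36/5); (-5, 37/5, 16/5) → (-5, -37/5, -48/5)
T4 scale by (3, 3/2, -3): (5, -16/5, 36/5) → (15, -24/5, -108/5); (-5, -37/5, -48/5) → (-15, -111/10, 144/5)
T5 reflect across z = 0: (15, -24/5, -108/5) → (15, -24/5, 108/5); (-15, -111/10, 144/5) → (-15, -111/10, -144/5)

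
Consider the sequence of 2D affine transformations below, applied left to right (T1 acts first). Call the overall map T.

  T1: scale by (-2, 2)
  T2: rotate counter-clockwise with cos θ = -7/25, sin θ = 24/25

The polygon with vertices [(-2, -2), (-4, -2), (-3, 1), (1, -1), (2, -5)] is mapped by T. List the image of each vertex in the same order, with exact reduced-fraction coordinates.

image vertices: (68/25, 124/25), (8/5, 44/5), (-18/5, 26/5), (62/25, -34/25), (268/25, -26/25)

T1 scale by (-2, 2): (-2, -2) → (4, -4); (-4, -2) → (8, -4); (-3, 1) → (6, 2); (1, -1) → (-2, -2); (2, -5) → (-4, -10)
T2 rotate counter-clockwise with cos θ = -7/25, sin θ = 24/25: (4, -4) → (68/25, 124/25); (8, -4) → (8/5, 44/5); (6, 2) → (-18/5, 26/5); (-2, -2) → (62/25, -34/25); (-4, -10) → (268/25, -26/25)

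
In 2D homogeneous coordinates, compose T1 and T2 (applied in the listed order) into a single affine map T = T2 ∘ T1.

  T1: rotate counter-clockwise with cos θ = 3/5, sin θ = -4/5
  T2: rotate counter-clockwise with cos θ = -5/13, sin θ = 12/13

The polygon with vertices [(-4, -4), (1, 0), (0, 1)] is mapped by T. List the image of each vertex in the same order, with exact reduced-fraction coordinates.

T1 rotate counter-clockwise with cos θ = 3/5, sin θ = -4/5: (-4, -4) → (-28/5, 4/5); (1, 0) → (3/5, -4/5); (0, 1) → (4/5, 3/5)
T2 rotate counter-clockwise with cos θ = -5/13, sin θ = 12/13: (-28/5, 4/5) → (92/65, -356/65); (3/5, -4/5) → (33/65, 56/65); (4/5, 3/5) → (-56/65, 33/65)

image vertices: (92/65, -356/65), (33/65, 56/65), (-56/65, 33/65)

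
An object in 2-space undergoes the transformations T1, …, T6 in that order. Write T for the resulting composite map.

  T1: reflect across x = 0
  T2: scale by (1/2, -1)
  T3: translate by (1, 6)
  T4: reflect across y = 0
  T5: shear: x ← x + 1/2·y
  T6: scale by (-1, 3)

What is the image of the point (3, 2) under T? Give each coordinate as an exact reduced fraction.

T1 reflect across x = 0: (3, 2) → (-3, 2)
T2 scale by (1/2, -1): (-3, 2) → (-3/2, -2)
T3 translate by (1, 6): (-3/2, -2) → (-1/2, 4)
T4 reflect across y = 0: (-1/2, 4) → (-1/2, -4)
T5 shear: x ← x + 1/2·y: (-1/2, -4) → (-5/2, -4)
T6 scale by (-1, 3): (-5/2, -4) → (5/2, -12)

T(p) = (5/2, -12)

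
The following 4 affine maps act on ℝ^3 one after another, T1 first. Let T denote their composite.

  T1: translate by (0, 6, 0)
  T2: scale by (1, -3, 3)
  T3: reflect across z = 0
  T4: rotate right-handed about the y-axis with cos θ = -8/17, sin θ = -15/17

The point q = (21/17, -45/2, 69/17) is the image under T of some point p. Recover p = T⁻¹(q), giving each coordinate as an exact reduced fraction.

T1 = [1 0 0 0; 0 1 0 6; 0 0 1 0; 0 0 0 1]
T2·T1 = [1 0 0 0; 0 -3 0 -18; 0 0 3 0; 0 0 0 1]
T3·…·T1 = [1 0 0 0; 0 -3 0 -18; 0 0 -3 0; 0 0 0 1]
T4·…·T1 = [-8/17 0 45/17 0; 0 -3 0 -18; 15/17 0 24/17 0; 0 0 0 1]
det M = 9; M⁻¹ = [-8/17 0 15/17 0; 0 -1/3 0 -6; 5/17 0 8/51 0; 0 0 0 1]
M⁻¹ · (21/17, -45/2, 69/17)ᵀ = (3, 3/2, 1)ᵀ

p = (3, 3/2, 1)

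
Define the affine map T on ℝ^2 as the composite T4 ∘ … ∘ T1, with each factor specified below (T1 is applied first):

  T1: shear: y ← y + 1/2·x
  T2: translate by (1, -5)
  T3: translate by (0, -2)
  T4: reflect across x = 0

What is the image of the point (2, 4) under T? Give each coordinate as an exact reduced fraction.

T(p) = (-3, -2)

T1 shear: y ← y + 1/2·x: (2, 4) → (2, 5)
T2 translate by (1, -5): (2, 5) → (3, 0)
T3 translate by (0, -2): (3, 0) → (3, -2)
T4 reflect across x = 0: (3, -2) → (-3, -2)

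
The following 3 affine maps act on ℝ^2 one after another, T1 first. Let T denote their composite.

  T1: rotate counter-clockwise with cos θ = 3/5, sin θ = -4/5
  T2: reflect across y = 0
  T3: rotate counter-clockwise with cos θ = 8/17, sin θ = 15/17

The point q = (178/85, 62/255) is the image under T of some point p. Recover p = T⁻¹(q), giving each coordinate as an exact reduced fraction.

T1 = [3/5 4/5 0; -4/5 3/5 0; 0 0 1]
T2·T1 = [3/5 4/5 0; 4/5 -3/5 0; 0 0 1]
T3·…·T1 = [-36/85 77/85 0; 77/85 36/85 0; 0 0 1]
det M = -1; M⁻¹ = [-36/85 77/85 0; 77/85 36/85 0; 0 0 1]
M⁻¹ · (178/85, 62/255)ᵀ = (-2/3, 2)ᵀ

p = (-2/3, 2)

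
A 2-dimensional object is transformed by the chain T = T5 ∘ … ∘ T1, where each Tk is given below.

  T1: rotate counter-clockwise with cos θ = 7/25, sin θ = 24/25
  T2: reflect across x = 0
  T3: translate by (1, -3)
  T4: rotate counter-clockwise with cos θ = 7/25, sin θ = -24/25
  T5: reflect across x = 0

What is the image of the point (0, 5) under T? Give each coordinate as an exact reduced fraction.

T(p) = (-11/125, -752/125)

T1 rotate counter-clockwise with cos θ = 7/25, sin θ = 24/25: (0, 5) → (-24/5, 7/5)
T2 reflect across x = 0: (-24/5, 7/5) → (24/5, 7/5)
T3 translate by (1, -3): (24/5, 7/5) → (29/5, -8/5)
T4 rotate counter-clockwise with cos θ = 7/25, sin θ = -24/25: (29/5, -8/5) → (11/125, -752/125)
T5 reflect across x = 0: (11/125, -752/125) → (-11/125, -752/125)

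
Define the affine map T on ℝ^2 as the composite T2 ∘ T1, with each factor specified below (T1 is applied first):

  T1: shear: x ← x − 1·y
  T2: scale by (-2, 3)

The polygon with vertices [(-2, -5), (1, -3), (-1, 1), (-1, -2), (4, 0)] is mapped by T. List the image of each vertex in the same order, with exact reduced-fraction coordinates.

image vertices: (-6, -15), (-8, -9), (4, 3), (-2, -6), (-8, 0)

T1 shear: x ← x − 1·y: (-2, -5) → (3, -5); (1, -3) → (4, -3); (-1, 1) → (-2, 1); (-1, -2) → (1, -2); (4, 0) → (4, 0)
T2 scale by (-2, 3): (3, -5) → (-6, -15); (4, -3) → (-8, -9); (-2, 1) → (4, 3); (1, -2) → (-2, -6); (4, 0) → (-8, 0)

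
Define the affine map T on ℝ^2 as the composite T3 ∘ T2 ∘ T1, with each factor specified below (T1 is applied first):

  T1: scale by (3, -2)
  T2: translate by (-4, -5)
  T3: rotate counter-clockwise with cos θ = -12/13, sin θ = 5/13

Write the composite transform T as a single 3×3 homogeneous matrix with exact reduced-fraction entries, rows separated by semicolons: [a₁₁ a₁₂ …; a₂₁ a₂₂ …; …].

T = [-36/13 10/13 73/13; 15/13 24/13 40/13; 0 0 1]

T1 = [3 0 0; 0 -2 0; 0 0 1]
T2·T1 = [3 0 -4; 0 -2 -5; 0 0 1]
T3·…·T1 = [-36/13 10/13 73/13; 15/13 24/13 40/13; 0 0 1]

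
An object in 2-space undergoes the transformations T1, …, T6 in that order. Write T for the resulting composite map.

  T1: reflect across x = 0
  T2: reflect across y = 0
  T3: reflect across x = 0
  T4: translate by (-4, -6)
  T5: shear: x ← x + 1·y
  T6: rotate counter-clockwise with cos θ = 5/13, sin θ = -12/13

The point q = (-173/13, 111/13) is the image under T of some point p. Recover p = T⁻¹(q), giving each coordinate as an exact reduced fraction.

T1 = [-1 0 0; 0 1 0; 0 0 1]
T2·T1 = [-1 0 0; 0 -1 0; 0 0 1]
T3·…·T1 = [1 0 0; 0 -1 0; 0 0 1]
T4·…·T1 = [1 0 -4; 0 -1 -6; 0 0 1]
T5·…·T1 = [1 -1 -10; 0 -1 -6; 0 0 1]
T6·…·T1 = [5/13 -17/13 -122/13; -12/13 7/13 90/13; 0 0 1]
det M = -1; M⁻¹ = [-7/13 -17/13 4; -12/13 -5/13 -6; 0 0 1]
M⁻¹ · (-173/13, 111/13)ᵀ = (0, 3)ᵀ

p = (0, 3)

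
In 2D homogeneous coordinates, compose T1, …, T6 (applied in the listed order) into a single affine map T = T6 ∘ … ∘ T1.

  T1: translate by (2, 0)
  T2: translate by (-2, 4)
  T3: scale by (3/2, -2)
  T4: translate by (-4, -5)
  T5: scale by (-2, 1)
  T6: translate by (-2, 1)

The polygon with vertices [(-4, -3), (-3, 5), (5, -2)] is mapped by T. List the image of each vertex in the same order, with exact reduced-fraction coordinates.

image vertices: (18, -6), (15, -22), (-9, -8)

T1 translate by (2, 0): (-4, -3) → (-2, -3); (-3, 5) → (-1, 5); (5, -2) → (7, -2)
T2 translate by (-2, 4): (-2, -3) → (-4, 1); (-1, 5) → (-3, 9); (7, -2) → (5, 2)
T3 scale by (3/2, -2): (-4, 1) → (-6, -2); (-3, 9) → (-9/2, -18); (5, 2) → (15/2, -4)
T4 translate by (-4, -5): (-6, -2) → (-10, -7); (-9/2, -18) → (-17/2, -23); (15/2, -4) → (7/2, -9)
T5 scale by (-2, 1): (-10, -7) → (20, -7); (-17/2, -23) → (17, -23); (7/2, -9) → (-7, -9)
T6 translate by (-2, 1): (20, -7) → (18, -6); (17, -23) → (15, -22); (-7, -9) → (-9, -8)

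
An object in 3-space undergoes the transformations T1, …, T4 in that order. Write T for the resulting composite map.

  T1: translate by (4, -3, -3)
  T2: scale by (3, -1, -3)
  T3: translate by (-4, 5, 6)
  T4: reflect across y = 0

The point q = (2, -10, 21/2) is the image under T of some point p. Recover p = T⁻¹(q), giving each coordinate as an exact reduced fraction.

T1 = [1 0 0 4; 0 1 0 -3; 0 0 1 -3; 0 0 0 1]
T2·T1 = [3 0 0 12; 0 -1 0 3; 0 0 -3 9; 0 0 0 1]
T3·…·T1 = [3 0 0 8; 0 -1 0 8; 0 0 -3 15; 0 0 0 1]
T4·…·T1 = [3 0 0 8; 0 1 0 -8; 0 0 -3 15; 0 0 0 1]
det M = -9; M⁻¹ = [1/3 0 0 -8/3; 0 1 0 8; 0 0 -1/3 5; 0 0 0 1]
M⁻¹ · (2, -10, 21/2)ᵀ = (-2, -2, 3/2)ᵀ

p = (-2, -2, 3/2)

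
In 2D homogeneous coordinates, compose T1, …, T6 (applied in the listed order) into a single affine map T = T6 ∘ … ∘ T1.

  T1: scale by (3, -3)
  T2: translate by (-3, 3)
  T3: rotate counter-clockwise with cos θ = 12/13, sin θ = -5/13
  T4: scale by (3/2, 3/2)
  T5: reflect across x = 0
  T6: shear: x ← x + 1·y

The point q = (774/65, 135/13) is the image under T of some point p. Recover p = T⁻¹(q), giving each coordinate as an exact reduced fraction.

T1 = [3 0 0; 0 -3 0; 0 0 1]
T2·T1 = [3 0 -3; 0 -3 3; 0 0 1]
T3·…·T1 = [36/13 -15/13 -21/13; -15/13 -36/13 51/13; 0 0 1]
T4·…·T1 = [54/13 -45/26 -63/26; -45/26 -54/13 153/26; 0 0 1]
T5·…·T1 = [-54/13 45/26 63/26; -45/26 -54/13 153/26; 0 0 1]
T6·…·T1 = [-153/26 -63/26 108/13; -45/26 -54/13 153/26; 0 0 1]
det M = 81/4; M⁻¹ = [-8/39 14/117 1; 10/117 -34/117 1; 0 0 1]
M⁻¹ · (774/65, 135/13)ᵀ = (-1/5, -1)ᵀ

p = (-1/5, -1)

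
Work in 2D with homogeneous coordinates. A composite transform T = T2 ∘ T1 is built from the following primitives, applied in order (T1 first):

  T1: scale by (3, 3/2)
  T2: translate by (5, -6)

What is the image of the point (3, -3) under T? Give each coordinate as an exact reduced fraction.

T1 scale by (3, 3/2): (3, -3) → (9, -9/2)
T2 translate by (5, -6): (9, -9/2) → (14, -21/2)

T(p) = (14, -21/2)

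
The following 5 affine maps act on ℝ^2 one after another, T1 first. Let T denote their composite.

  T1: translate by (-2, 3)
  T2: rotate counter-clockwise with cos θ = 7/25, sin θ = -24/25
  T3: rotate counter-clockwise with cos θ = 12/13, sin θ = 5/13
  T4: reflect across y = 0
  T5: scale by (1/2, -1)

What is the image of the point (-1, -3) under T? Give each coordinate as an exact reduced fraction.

T1 translate by (-2, 3): (-1, -3) → (-3, 0)
T2 rotate counter-clockwise with cos θ = 7/25, sin θ = -24/25: (-3, 0) → (-21/25, 72/25)
T3 rotate counter-clockwise with cos θ = 12/13, sin θ = 5/13: (-21/25, 72/25) → (-612/325, 759/325)
T4 reflect across y = 0: (-612/325, 759/325) → (-612/325, -759/325)
T5 scale by (1/2, -1): (-612/325, -759/325) → (-306/325, 759/325)

T(p) = (-306/325, 759/325)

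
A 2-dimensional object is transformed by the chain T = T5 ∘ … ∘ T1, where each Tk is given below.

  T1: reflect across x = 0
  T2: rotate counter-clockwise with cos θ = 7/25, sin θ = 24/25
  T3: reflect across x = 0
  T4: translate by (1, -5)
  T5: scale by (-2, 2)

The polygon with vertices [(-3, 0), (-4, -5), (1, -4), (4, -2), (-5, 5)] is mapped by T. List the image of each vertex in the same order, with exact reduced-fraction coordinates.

image vertices: (-8/25, -106/25), (246/25, -128/25), (128/25, -354/25), (-2/5, -94/5), (-44/5, 12/5)

T1 reflect across x = 0: (-3, 0) → (3, 0); (-4, -5) → (4, -5); (1, -4) → (-1, -4); (4, -2) → (-4, -2); (-5, 5) → (5, 5)
T2 rotate counter-clockwise with cos θ = 7/25, sin θ = 24/25: (3, 0) → (21/25, 72/25); (4, -5) → (148/25, 61/25); (-1, -4) → (89/25, -52/25); (-4, -2) → (4/5, -22/5); (5, 5) → (-17/5, 31/5)
T3 reflect across x = 0: (21/25, 72/25) → (-21/25, 72/25); (148/25, 61/25) → (-148/25, 61/25); (89/25, -52/25) → (-89/25, -52/25); (4/5, -22/5) → (-4/5, -22/5); (-17/5, 31/5) → (17/5, 31/5)
T4 translate by (1, -5): (-21/25, 72/25) → (4/25, -53/25); (-148/25, 61/25) → (-123/25, -64/25); (-89/25, -52/25) → (-64/25, -177/25); (-4/5, -22/5) → (1/5, -47/5); (17/5, 31/5) → (22/5, 6/5)
T5 scale by (-2, 2): (4/25, -53/25) → (-8/25, -106/25); (-123/25, -64/25) → (246/25, -128/25); (-64/25, -177/25) → (128/25, -354/25); (1/5, -47/5) → (-2/5, -94/5); (22/5, 6/5) → (-44/5, 12/5)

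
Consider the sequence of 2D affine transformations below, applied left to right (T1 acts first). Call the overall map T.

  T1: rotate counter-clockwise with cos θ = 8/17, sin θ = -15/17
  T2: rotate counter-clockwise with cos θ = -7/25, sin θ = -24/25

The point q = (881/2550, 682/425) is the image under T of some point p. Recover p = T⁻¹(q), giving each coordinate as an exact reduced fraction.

T1 = [8/17 15/17 0; -15/17 8/17 0; 0 0 1]
T2·T1 = [-416/425 87/425 0; -87/425 -416/425 0; 0 0 1]
det M = 1; M⁻¹ = [-416/425 -87/425 0; 87/425 -416/425 0; 0 0 1]
M⁻¹ · (881/2550, 682/425)ᵀ = (-2/3, -3/2)ᵀ

p = (-2/3, -3/2)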